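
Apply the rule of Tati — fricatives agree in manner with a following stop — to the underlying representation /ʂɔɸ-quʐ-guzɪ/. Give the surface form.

[ʂɔpquɖguzɪ]

The rule targets /ɸ/ (voiceless bilabial fricative), which sits before the trigger /q/ (stop).
A voiceless bilabial stop is [p], so the surface segment is [p].
At the second juncture, /ʐ/ likewise becomes [ɖ] adjacent to /g/.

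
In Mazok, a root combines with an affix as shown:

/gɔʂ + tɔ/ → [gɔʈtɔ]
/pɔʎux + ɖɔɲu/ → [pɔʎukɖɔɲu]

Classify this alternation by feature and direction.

Underlying /ʂ/ is realised as [ʈ] next to /t/; /t/ itself does not change.
/ʂ/ is a fricative while /t/ is a stop; the output [ʈ] is a stop, matching the trigger — so the feature that spreads is manner.
Place and voice are unchanged, so the assimilation is partial, not total.
The same holds elsewhere in the data: /x/ → [k] before /ɖ/ (fricative → stop, matching a stop) — only manner changes, and always toward the following segment.
The trigger is the following segment, so the direction is regressive (anticipatory).

regressive manner assimilation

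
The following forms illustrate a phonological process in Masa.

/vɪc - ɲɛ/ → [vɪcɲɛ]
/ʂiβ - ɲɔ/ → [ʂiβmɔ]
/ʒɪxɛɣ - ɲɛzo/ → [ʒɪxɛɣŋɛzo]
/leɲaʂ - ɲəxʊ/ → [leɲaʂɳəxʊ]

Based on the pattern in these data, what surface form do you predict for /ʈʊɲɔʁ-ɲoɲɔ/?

[ʈʊɲɔʁɴoɲɔ]

The data show progressive place assimilation: /ɲ/ → [m] after /β/; /ɲ/ → [ŋ] after /ɣ/; /ɲ/ → [ɳ] after /ʂ/. In each pair only place changes, matching the preceding consonant, while manner and voice stay constant.
No alternation appears in [vɪcɲɛ]: there the adjacent consonants already agree in place (/ɲ/ and /c/ are both palatal), so this form is consistent with the same rule.
The rule targets /ɲ/ (voiced palatal nasal), which sits after the trigger /ʁ/ (uvular).
A voiced uvular nasal is [ɴ], so the surface segment is [ɴ].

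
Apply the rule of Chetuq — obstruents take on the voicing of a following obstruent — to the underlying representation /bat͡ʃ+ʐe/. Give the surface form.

[bad͡ʒʐe]

/t͡ʃ/ is a voiceless postalveolar affricate. The following trigger /ʐ/ is voiced, so /t͡ʃ/ must become voiced as well.
Changing only its voicing to voiced gives [d͡ʒ] — the voiced postalveolar affricate.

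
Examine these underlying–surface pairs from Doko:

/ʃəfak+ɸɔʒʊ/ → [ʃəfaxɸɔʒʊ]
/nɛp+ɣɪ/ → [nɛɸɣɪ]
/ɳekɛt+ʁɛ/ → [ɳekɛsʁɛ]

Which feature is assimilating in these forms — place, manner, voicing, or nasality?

manner

The segment that alternates is /k/, which surfaces as [x] when adjacent to /ɸ/.
/k/ is a stop while /ɸ/ is a fricative; the output [x] is a fricative, matching the trigger — so the feature that spreads is manner.
The other alternating forms pattern the same way: /p/ → [ɸ] before /ɣ/ (stop → fricative, matching a fricative); /t/ → [s] before /ʁ/ (stop → fricative, matching a fricative) — only manner changes, and always toward the following segment.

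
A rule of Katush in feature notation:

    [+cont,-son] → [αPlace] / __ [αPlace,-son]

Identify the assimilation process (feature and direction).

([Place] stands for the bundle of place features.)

The shared variable α links the value of the place features (abbreviated [Place]) on the target to the same value on the neighbouring segment, so place is the feature that assimilates.
Since the environment is written after the underscore, the trigger follows the target; the direction is regressive.

regressive place assimilation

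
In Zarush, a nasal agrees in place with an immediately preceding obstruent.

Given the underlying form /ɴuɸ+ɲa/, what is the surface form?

The rule targets /ɲ/ (voiced palatal nasal), which sits after the trigger /ɸ/ (bilabial).
A voiced bilabial nasal is [m], so the surface segment is [m].

[ɴuɸma]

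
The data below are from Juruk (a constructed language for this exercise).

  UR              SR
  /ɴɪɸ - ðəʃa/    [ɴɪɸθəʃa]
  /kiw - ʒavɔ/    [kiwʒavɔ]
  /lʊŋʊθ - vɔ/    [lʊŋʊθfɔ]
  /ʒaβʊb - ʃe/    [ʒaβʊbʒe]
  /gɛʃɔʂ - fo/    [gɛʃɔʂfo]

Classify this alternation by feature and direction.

Underlying /ð/ is realised as [θ] next to /ɸ/; /ɸ/ itself does not change.
/ð/ is voiced while /ɸ/ is voiceless; the output [θ] is voiceless, matching the trigger — so the feature that spreads is voicing.
Place and manner are unchanged, so the assimilation is partial, not total.
Checking the remaining alternations: /v/ → [f] after /θ/ (voiced → voiceless, matching voiceless); /ʃ/ → [ʒ] after /b/ (voiceless → voiced, matching voiced) — only voicing changes, and always toward the preceding segment.
No alternation appears in [kiwʒavɔ], [gɛʃɔʂfo]: there the adjacent consonants already agree in voicing (/ʒ/ and /w/ are both voiced; /f/ and /ʂ/ are both voiceless), so these forms are consistent with the same rule.
The trigger is the preceding segment, so the direction is progressive (perseverative).

progressive voicing assimilation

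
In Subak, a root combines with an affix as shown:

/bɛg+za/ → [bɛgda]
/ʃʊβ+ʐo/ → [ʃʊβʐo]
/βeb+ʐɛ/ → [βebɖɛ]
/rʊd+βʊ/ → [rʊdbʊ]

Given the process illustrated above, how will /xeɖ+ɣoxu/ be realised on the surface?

[xeɖgoxu]

The data show progressive manner assimilation: /z/ → [d] after /g/; /ʐ/ → [ɖ] after /b/; /β/ → [b] after /d/. In each pair only manner changes, matching the preceding consonant, while place and voice stay constant.
No alternation appears in [ʃʊβʐo]: there the adjacent consonants already agree in manner (/ʐ/ and /β/ are both fricatives), so this form is consistent with the same rule.
The rule targets /ɣ/ (voiced velar fricative), which sits after the trigger /ɖ/ (stop).
The voiced velar stop is [g], so /ɣ/ → [g].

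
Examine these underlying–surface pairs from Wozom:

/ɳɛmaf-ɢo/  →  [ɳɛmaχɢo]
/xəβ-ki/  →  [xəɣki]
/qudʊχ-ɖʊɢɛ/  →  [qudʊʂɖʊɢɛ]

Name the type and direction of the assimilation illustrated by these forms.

Underlying /f/ is realised as [χ] next to /ɢ/; /ɢ/ itself does not change.
/f/ is labiodental while /ɢ/ is uvular; the output [χ] is uvular, matching the trigger — so the feature that spreads is place.
Manner and voice are unchanged, so the assimilation is partial, not total.
Checking the remaining alternations: /β/ → [ɣ] before /k/ (bilabial → velar, matching velar); /χ/ → [ʂ] before /ɖ/ (uvular → retroflex, matching retroflex) — only place changes, and always toward the following segment.
Since the segment that changes precedes the conditioning segment, the assimilation is regressive.

regressive place assimilation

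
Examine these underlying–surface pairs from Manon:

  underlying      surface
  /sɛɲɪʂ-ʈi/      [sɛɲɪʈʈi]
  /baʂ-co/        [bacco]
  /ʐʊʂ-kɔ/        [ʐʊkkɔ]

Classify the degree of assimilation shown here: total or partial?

total assimilation

The segment that alternates is /ʂ/, which surfaces as [c] when adjacent to /c/.
The output [c] is identical to the trigger /c/ — every feature (place, manner, voicing) has been copied — so this is total assimilation.
The other forms behave the same way: /ʂ/ → [ʈ] before /ʈ/; /ʂ/ → [k] before /k/ — in each case the output is a copy of the following consonant.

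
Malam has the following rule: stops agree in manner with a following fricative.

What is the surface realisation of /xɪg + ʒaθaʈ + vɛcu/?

[xɪɣʒaθaʂvɛcu]

/g/ is a voiced velar stop. The following trigger /ʒ/ is a fricative, so /g/ must become a fricative as well.
A voiced velar fricative is [ɣ], so the surface segment is [ɣ].
The same rule applies at the second boundary: /ʈ/ → [ʂ] next to /v/.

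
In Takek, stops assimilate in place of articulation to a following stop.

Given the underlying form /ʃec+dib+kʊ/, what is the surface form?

The rule targets /c/ (voiceless palatal stop), which sits before the trigger /d/ (alveolar).
A voiceless alveolar stop is [t], so the surface segment is [t].
The same rule applies at the second boundary: /b/ → [g] next to /k/.

[ʃetdigkʊ]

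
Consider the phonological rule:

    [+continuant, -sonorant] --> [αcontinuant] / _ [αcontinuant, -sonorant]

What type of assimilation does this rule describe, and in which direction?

regressive manner assimilation

The shared variable α links the value of [continuant] on the target to that of the neighbouring obstruent. [continuant] distinguishes stops from fricatives — a manner-of-articulation feature — so this is manner assimilation.
Since the environment is written after the underscore, the trigger follows the target; the direction is regressive.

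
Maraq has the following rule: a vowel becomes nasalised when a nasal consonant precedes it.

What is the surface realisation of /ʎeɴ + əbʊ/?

[ʎeɴə̃bʊ]

The vowel /ə/ is adjacent to the preceding nasal /ɴ/, so it acquires [+nasal] and surfaces as [ə̃].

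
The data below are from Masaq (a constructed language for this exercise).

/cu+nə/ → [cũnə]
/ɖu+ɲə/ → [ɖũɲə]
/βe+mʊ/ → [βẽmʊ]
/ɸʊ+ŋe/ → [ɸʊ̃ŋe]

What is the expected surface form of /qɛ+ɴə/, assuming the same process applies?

[qɛ̃ɴə]

The data show regressive nasality assimilation (vowel nasalisation): /u/ → [ũ] before /n/; /u/ → [ũ] before /ɲ/; /e/ → [ẽ] before /m/; /ʊ/ → [ʊ̃] before /ŋ/ — a vowel is nasalised by an immediately following nasal consonant.
The vowel /ɛ/ is adjacent to the following nasal /ɴ/, so it acquires [+nasal] and surfaces as [ɛ̃].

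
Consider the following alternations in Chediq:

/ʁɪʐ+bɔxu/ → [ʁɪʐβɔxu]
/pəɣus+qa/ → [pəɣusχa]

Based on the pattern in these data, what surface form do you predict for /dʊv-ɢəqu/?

[dʊvʁəqu]

The data show progressive manner assimilation: /b/ → [β] after /ʐ/; /q/ → [χ] after /s/. In each pair only manner changes, matching the preceding consonant, while place and voice stay constant.
/ɢ/ is a voiced uvular stop. The preceding trigger /v/ is a fricative, so /ɢ/ must become a fricative as well.
A voiced uvular fricative is [ʁ], so the surface segment is [ʁ].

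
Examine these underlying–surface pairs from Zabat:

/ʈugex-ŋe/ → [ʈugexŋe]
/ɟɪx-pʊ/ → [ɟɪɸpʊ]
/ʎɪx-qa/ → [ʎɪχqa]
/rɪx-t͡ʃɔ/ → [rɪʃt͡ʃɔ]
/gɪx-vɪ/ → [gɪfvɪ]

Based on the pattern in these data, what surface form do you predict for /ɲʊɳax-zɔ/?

[ɲʊɳaszɔ]

The data show regressive place assimilation: /x/ → [ɸ] before /p/; /x/ → [χ] before /q/; /x/ → [ʃ] before /t͡ʃ/; /x/ → [f] before /v/. In each pair only place changes, matching the following consonant, while manner and voice stay constant.
Nothing changes in [ʈugexŋe]: there the adjacent consonants already agree in place (/x/ and /ŋ/ are both velar), so this form is consistent with the same rule.
The rule targets /x/ (voiceless velar fricative), which sits before the trigger /z/ (alveolar).
A voiceless alveolar fricative is [s], so the surface segment is [s].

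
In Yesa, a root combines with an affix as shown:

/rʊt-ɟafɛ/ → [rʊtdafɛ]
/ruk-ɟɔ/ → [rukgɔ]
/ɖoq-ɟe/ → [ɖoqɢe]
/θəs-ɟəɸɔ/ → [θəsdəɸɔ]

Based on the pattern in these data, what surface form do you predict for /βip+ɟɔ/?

[βipbɔ]

The data show progressive place assimilation: /ɟ/ → [d] after /t/; /ɟ/ → [g] after /k/; /ɟ/ → [ɢ] after /q/; /ɟ/ → [d] after /s/. In each pair only place changes, matching the preceding consonant, while manner and voice stay constant.
/ɟ/ is a voiced palatal stop. The preceding trigger /p/ is bilabial, so /ɟ/ must become bilabial as well.
Changing only its place to bilabial gives [b] — the voiced bilabial stop.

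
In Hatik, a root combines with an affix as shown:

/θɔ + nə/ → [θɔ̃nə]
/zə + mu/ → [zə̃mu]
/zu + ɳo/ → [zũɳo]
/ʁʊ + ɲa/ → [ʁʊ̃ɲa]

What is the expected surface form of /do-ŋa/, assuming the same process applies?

[dõŋa]

The data show regressive nasality assimilation (vowel nasalisation): /ɔ/ → [ɔ̃] before /n/; /ə/ → [ə̃] before /m/; /u/ → [ũ] before /ɳ/; /ʊ/ → [ʊ̃] before /ɲ/ — a vowel is nasalised by an immediately following nasal consonant.
The vowel /o/ is adjacent to the following nasal /ŋ/, so it acquires [+nasal] and surfaces as [õ].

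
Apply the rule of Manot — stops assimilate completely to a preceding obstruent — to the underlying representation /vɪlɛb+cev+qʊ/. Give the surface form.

/c/ is the segment targeted by the rule; it sits immediately after /b/, so it assimilates completely and surfaces as [b].
At the second juncture, /q/ likewise becomes [v] adjacent to /v/.

[vɪlɛbbevvʊ]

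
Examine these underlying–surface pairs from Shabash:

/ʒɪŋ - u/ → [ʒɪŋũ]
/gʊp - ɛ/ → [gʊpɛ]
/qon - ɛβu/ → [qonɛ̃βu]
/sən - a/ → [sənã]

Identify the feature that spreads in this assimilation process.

The vowel /u/ surfaces as nasalised [ũ] next to the preceding nasal /ŋ/ — it has acquired the [+nasal] feature of its neighbour.
Likewise in the remaining data: /ɛ/ → [ɛ̃] after /n/; /a/ → [ã] after /n/ — each time a vowel is nasalised next to a preceding nasal.
No change occurs in [gʊpɛ] because the vowel at the boundary is adjacent to an oral consonant, not a nasal (/ɛ/ next to /p/).

nasality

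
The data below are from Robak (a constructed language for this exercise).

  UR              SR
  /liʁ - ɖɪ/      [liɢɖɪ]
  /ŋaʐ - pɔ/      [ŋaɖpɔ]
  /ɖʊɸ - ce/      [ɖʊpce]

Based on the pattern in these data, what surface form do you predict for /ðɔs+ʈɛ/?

The data show regressive manner assimilation: /ʁ/ → [ɢ] before /ɖ/; /ʐ/ → [ɖ] before /p/; /ɸ/ → [p] before /c/. In each pair only manner changes, matching the following consonant, while place and voice stay constant.
The rule targets /s/ (voiceless alveolar fricative), which sits before the trigger /ʈ/ (stop).
Changing only its manner to stop gives [t] — the voiceless alveolar stop.

[ðɔtʈɛ]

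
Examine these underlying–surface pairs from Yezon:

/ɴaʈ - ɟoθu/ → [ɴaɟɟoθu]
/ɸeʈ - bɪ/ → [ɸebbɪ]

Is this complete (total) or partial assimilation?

total assimilation

Comparing underlying and surface forms, /ʈ/ → [ɟ] is the alternation; the neighbouring /ɟ/ is constant.
The output [ɟ] is identical to the trigger /ɟ/ — every feature (place, manner, voicing) has been copied — so this is total assimilation.
The remaining alternation confirms this: /ʈ/ → [b] before /b/ — in each case the output is a copy of the following consonant.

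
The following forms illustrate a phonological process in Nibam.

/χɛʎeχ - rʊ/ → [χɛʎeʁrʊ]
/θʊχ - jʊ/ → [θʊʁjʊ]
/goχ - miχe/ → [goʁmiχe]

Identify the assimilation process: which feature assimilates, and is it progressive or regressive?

Underlying /χ/ is realised as [ʁ] next to /r/; /r/ itself does not change.
The change voiceless → voiced matches the voicing of the following /r/, identifying this as voicing assimilation.
Place and manner are unchanged, so the assimilation is partial, not total.
The other alternating forms pattern the same way: /χ/ → [ʁ] before /j/ (voiceless → voiced, matching voiced); /χ/ → [ʁ] before /m/ (voiceless → voiced, matching voiced) — only voicing changes, and always toward the following segment.
The trigger is the following segment, so the direction is regressive (anticipatory).

regressive voicing assimilation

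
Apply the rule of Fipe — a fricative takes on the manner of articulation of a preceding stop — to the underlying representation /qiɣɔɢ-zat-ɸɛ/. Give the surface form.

The rule targets /z/ (voiced alveolar fricative), which sits after the trigger /ɢ/ (stop).
Changing only its manner to stop gives [d] — the voiced alveolar stop.
At the second juncture, /ɸ/ likewise becomes [p] adjacent to /t/.

[qiɣɔɢdatpɛ]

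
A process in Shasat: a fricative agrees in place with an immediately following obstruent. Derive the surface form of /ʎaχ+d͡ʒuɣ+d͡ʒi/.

/χ/ is a voiceless uvular fricative. The following trigger /d͡ʒ/ is postalveolar, so /χ/ must become postalveolar as well.
The voiceless postalveolar fricative is [ʃ], so /χ/ → [ʃ].
The same rule applies at the second boundary: /ɣ/ → [ʒ] next to /d͡ʒ/.

[ʎaʃd͡ʒuʒd͡ʒi]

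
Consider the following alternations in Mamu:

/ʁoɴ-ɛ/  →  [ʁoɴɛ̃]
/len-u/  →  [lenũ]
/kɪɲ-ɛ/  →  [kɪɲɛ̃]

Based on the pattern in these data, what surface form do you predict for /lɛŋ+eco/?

The data show progressive nasality assimilation (vowel nasalisation): /ɛ/ → [ɛ̃] after /ɴ/; /u/ → [ũ] after /n/; /ɛ/ → [ɛ̃] after /ɲ/ — a vowel is nasalised by an immediately preceding nasal consonant.
The vowel /e/ is adjacent to the preceding nasal /ŋ/, so it acquires [+nasal] and surfaces as [ẽ].

[lɛŋẽco]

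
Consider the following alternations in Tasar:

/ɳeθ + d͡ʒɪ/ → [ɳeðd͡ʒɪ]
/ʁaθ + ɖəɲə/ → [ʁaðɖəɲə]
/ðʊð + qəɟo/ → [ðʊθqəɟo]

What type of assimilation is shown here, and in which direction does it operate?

regressive voicing assimilation

Underlying /θ/ is realised as [ð] next to /d͡ʒ/; /d͡ʒ/ itself does not change.
The change voiceless → voiced matches the voicing of the following /d͡ʒ/, identifying this as voicing assimilation.
Place and manner are unchanged, so the assimilation is partial, not total.
Checking the remaining alternations: /θ/ → [ð] before /ɖ/ (voiceless → voiced, matching voiced); /ð/ → [θ] before /q/ (voiced → voiceless, matching voiceless) — only voicing changes, and always toward the following segment.
Since the segment that changes precedes the conditioning segment, the assimilation is regressive.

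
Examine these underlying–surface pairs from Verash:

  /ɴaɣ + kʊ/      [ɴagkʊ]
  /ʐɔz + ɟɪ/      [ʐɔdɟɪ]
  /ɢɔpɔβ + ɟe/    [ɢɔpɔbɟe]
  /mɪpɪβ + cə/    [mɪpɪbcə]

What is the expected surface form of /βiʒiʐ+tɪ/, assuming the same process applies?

[βiʒiɖtɪ]

The data show regressive manner assimilation: /ɣ/ → [g] before /k/; /z/ → [d] before /ɟ/; /β/ → [b] before /ɟ/; /β/ → [b] before /c/. In each pair only manner changes, matching the following consonant, while place and voice stay constant.
/ʐ/ is a voiced retroflex fricative. The following trigger /t/ is a stop, so /ʐ/ must become a stop as well.
The voiced retroflex stop is [ɖ], so /ʐ/ → [ɖ].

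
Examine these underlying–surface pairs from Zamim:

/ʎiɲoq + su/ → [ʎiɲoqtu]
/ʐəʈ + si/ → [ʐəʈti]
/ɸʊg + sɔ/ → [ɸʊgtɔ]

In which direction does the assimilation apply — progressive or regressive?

progressive

Comparing underlying and surface forms, /s/ → [t] is the alternation; the neighbouring /q/ is constant.
The change fricative → stop matches the manner of the preceding /q/, identifying this as manner assimilation.
The other alternating forms pattern the same way: /s/ → [t] after /ʈ/ (fricative → stop, matching a stop); /s/ → [t] after /g/ (fricative → stop, matching a stop) — only manner changes, and always toward the preceding segment.
Since the segment that changes follows the conditioning segment, the assimilation is progressive.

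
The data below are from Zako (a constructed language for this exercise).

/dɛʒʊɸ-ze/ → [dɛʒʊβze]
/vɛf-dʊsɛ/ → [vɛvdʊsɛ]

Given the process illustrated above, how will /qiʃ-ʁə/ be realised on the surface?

The data show regressive voicing assimilation: /ɸ/ → [β] before /z/; /f/ → [v] before /d/. In each pair only voicing changes, matching the following consonant, while place and manner stay constant.
/ʃ/ is a voiceless postalveolar fricative. The following trigger /ʁ/ is voiced, so /ʃ/ must become voiced as well.
Changing only its voicing to voiced gives [ʒ] — the voiced postalveolar fricative.

[qiʒʁə]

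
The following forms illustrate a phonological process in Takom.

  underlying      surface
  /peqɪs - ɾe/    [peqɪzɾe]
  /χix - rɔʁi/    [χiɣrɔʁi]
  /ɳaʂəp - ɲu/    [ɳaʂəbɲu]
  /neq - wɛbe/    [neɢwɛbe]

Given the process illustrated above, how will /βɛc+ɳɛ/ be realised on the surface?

The data show regressive voicing assimilation: /s/ → [z] before /ɾ/; /x/ → [ɣ] before /r/; /p/ → [b] before /ɲ/; /q/ → [ɢ] before /w/. In each pair only voicing changes, matching the following consonant, while place and manner stay constant.
/c/ is a voiceless palatal stop. The following trigger /ɳ/ is voiced, so /c/ must become voiced as well.
A voiced palatal stop is [ɟ], so the surface segment is [ɟ].

[βɛɟɳɛ]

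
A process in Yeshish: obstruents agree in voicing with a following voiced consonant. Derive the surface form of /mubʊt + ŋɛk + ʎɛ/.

/t/ is a voiceless alveolar stop. The following trigger /ŋ/ is voiced, so /t/ must become voiced as well.
The voiced alveolar stop is [d], so /t/ → [d].
The same rule applies at the second boundary: /k/ → [g] next to /ʎ/.

[mubʊdŋɛgʎɛ]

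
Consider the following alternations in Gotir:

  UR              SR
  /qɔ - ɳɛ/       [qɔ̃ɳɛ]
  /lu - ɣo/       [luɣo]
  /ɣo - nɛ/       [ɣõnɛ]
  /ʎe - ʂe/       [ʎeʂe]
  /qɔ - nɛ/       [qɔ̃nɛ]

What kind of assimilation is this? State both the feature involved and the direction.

regressive nasality assimilation (vowel nasalisation)

The vowel /ɔ/ surfaces as nasalised [ɔ̃] next to the following nasal /ɳ/ — it has acquired the [+nasal] feature of its neighbour.
Likewise in the remaining data: /o/ → [õ] before /n/; /ɔ/ → [ɔ̃] before /n/ — each time a vowel is nasalised next to a following nasal.
No change occurs in [luɣo], [ʎeʂe] because the vowel at the boundary is adjacent to an oral consonant, not a nasal (/u/ next to /ɣ/; /e/ next to /ʂ/).
Because the conditioning nasal is to the right of the vowel that changes, the process is regressive (anticipatory).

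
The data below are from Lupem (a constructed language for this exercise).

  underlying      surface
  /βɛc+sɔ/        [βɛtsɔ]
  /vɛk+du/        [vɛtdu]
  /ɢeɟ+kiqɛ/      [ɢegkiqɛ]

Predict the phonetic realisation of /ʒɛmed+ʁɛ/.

[ʒɛmeɢʁɛ]

The data show regressive place assimilation: /c/ → [t] before /s/; /k/ → [t] before /d/; /ɟ/ → [g] before /k/. In each pair only place changes, matching the following consonant, while manner and voice stay constant.
/d/ is a voiced alveolar stop. The following trigger /ʁ/ is uvular, so /d/ must become uvular as well.
The voiced uvular stop is [ɢ], so /d/ → [ɢ].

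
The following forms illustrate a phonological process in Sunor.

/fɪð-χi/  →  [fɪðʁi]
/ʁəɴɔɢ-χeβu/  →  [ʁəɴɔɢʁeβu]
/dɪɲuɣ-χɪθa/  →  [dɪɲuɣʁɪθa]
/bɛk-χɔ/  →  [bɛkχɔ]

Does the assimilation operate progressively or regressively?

Underlying /χ/ is realised as [ʁ] next to /ð/; /ð/ itself does not change.
/χ/ is voiceless while /ð/ is voiced; the output [ʁ] is voiced, matching the trigger — so the feature that spreads is voicing.
The same holds elsewhere in the data: /χ/ → [ʁ] after /ɢ/ (voiceless → voiced, matching voiced); /χ/ → [ʁ] after /ɣ/ (voiceless → voiced, matching voiced) — only voicing changes, and always toward the preceding segment.
Nothing changes in [bɛkχɔ]: there the adjacent consonants already agree in voicing (/χ/ and /k/ are both voiceless), so this form is consistent with the same rule.
Since the segment that changes follows the conditioning segment, the assimilation is progressive.

progressive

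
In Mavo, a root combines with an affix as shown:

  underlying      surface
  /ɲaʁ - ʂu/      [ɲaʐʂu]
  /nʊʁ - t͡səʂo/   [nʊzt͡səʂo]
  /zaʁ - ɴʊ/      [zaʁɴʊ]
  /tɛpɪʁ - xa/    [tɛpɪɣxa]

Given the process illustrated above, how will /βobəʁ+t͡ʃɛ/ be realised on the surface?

The data show regressive place assimilation: /ʁ/ → [ʐ] before /ʂ/; /ʁ/ → [z] before /t͡s/; /ʁ/ → [ɣ] before /x/. In each pair only place changes, matching the following consonant, while manner and voice stay constant.
No alternation appears in [zaʁɴʊ]: there the adjacent consonants already agree in place (/ʁ/ and /ɴ/ are both uvular), so this form is consistent with the same rule.
/ʁ/ is a voiced uvular fricative. The following trigger /t͡ʃ/ is postalveolar, so /ʁ/ must become postalveolar as well.
The voiced postalveolar fricative is [ʒ], so /ʁ/ → [ʒ].

[βobəʒt͡ʃɛ]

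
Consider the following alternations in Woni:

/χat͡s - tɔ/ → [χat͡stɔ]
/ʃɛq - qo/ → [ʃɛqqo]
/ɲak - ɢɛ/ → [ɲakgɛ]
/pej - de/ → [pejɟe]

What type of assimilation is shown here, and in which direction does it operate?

Underlying /ɢ/ is realised as [g] next to /k/; /k/ itself does not change.
The change uvular → velar matches the place of the preceding /k/, identifying this as place assimilation.
Manner and voice are unchanged, so the assimilation is partial, not total.
The other alternating form patterns the same way: /d/ → [ɟ] after /j/ (alveolar → palatal, matching palatal) — only place changes, and always toward the preceding segment.
No alternation appears in [χat͡stɔ], [ʃɛqqo]: there the adjacent consonants already agree in place (/t/ and /t͡s/ are both alveolar; /q/ and /q/ are both uvular), so these forms are consistent with the same rule.
Since the segment that changes follows the conditioning segment, the assimilation is progressive.

progressive place assimilation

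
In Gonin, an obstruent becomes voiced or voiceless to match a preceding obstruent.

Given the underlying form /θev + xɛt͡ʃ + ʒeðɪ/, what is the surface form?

The rule targets /x/ (voiceless velar fricative), which sits after the trigger /v/ (voiced).
The voiced velar fricative is [ɣ], so /x/ → [ɣ].
The same rule applies at the second boundary: /ʒ/ → [ʃ] next to /t͡ʃ/.

[θevɣɛt͡ʃʃeðɪ]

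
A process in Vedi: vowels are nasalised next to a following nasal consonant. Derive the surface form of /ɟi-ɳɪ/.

The vowel /i/ is adjacent to the following nasal /ɳ/, so it acquires [+nasal] and surfaces as [ĩ].

[ɟĩɳɪ]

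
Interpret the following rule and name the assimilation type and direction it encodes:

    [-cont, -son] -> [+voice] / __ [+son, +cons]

regressive voicing assimilation

The target ([-cont, -son], stops) acquires [+voice] next to a sonorant consonant ([+son, +cons]) — it takes on the voicing of its neighbour, so the feature that spreads is voicing.
Since the environment is written after the underscore, the trigger follows the target; the direction is regressive.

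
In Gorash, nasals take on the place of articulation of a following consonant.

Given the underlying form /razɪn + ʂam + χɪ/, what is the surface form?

The rule targets /n/ (voiced alveolar nasal), which sits before the trigger /ʂ/ (retroflex).
A voiced retroflex nasal is [ɳ], so the surface segment is [ɳ].
At the second juncture, /m/ likewise becomes [ɴ] adjacent to /χ/.

[razɪɳʂaɴχɪ]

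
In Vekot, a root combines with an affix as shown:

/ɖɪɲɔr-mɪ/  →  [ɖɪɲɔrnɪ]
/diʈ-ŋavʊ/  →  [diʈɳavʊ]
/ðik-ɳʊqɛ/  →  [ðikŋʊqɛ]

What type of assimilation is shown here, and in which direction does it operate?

Comparing underlying and surface forms, /m/ → [n] is the alternation; the neighbouring /r/ is constant.
The change bilabial → alveolar matches the place of the preceding /r/, identifying this as place assimilation.
Manner and voice are unchanged, so the assimilation is partial, not total.
Checking the remaining alternations: /ŋ/ → [ɳ] after /ʈ/ (velar → retroflex, matching retroflex); /ɳ/ → [ŋ] after /k/ (retroflex → velar, matching velar) — only place changes, and always toward the preceding segment.
Since the segment that changes follows the conditioning segment, the assimilation is progressive.

progressive place assimilation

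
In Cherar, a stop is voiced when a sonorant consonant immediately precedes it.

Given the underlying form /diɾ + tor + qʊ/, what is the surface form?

/t/ is a voiceless alveolar stop. The preceding trigger /ɾ/ is voiced, so /t/ must become voiced as well.
The voiced alveolar stop is [d], so /t/ → [d].
The same rule applies at the second boundary: /q/ → [ɢ] next to /r/.

[diɾdorɢʊ]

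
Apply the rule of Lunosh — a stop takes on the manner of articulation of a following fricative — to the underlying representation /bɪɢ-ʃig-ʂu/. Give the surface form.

[bɪʁʃiɣʂu]

/ɢ/ is a voiced uvular stop. The following trigger /ʃ/ is a fricative, so /ɢ/ must become a fricative as well.
Changing only its manner to fricative gives [ʁ] — the voiced uvular fricative.
At the second juncture, /g/ likewise becomes [ɣ] adjacent to /ʂ/.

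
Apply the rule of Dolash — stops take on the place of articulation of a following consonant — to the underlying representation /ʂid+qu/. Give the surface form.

[ʂiɢqu]

/d/ is a voiced alveolar stop. The following trigger /q/ is uvular, so /d/ must become uvular as well.
The voiced uvular stop is [ɢ], so /d/ → [ɢ].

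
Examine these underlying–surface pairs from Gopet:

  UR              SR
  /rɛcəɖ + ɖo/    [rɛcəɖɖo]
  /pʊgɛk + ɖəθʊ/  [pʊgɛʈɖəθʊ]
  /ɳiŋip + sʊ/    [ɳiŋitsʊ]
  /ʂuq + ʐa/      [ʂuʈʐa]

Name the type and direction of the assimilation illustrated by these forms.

Comparing underlying and surface forms, /k/ → [ʈ] is the alternation; the neighbouring /ɖ/ is constant.
The change velar → retroflex matches the place of the following /ɖ/, identifying this as place assimilation.
Manner and voice are unchanged, so the assimilation is partial, not total.
The other alternating forms pattern the same way: /p/ → [t] before /s/ (bilabial → alveolar, matching alveolar); /q/ → [ʈ] before /ʐ/ (uvular → retroflex, matching retroflex) — only place changes, and always toward the following segment.
Nothing changes in [rɛcəɖɖo]: there the adjacent consonants already agree in place (/ɖ/ and /ɖ/ are both retroflex), so this form is consistent with the same rule.
Since the segment that changes precedes the conditioning segment, the assimilation is regressive.

regressive place assimilation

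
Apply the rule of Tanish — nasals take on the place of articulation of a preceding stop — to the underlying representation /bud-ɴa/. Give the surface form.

[budna]

/ɴ/ is a voiced uvular nasal. The preceding trigger /d/ is alveolar, so /ɴ/ must become alveolar as well.
Changing only its place to alveolar gives [n] — the voiced alveolar nasal.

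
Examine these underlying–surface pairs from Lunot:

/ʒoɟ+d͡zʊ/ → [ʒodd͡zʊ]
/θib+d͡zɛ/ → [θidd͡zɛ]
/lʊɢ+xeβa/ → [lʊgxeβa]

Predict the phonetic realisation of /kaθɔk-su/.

[kaθɔtsu]

The data show regressive place assimilation: /ɟ/ → [d] before /d͡z/; /b/ → [d] before /d͡z/; /ɢ/ → [g] before /x/. In each pair only place changes, matching the following consonant, while manner and voice stay constant.
The rule targets /k/ (voiceless velar stop), which sits before the trigger /s/ (alveolar).
The voiceless alveolar stop is [t], so /k/ → [t].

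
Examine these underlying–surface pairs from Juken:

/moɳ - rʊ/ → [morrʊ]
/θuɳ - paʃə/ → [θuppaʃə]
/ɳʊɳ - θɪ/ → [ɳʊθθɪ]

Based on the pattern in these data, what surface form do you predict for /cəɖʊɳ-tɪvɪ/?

[cəɖʊttɪvɪ]

The data show regressive total assimilation (/ɳ/ → [r] before /r/; /ɳ/ → [p] before /p/; /ɳ/ → [θ] before /θ/): in every case the target segment becomes identical to its following neighbour, copying more than a single feature.
/ɳ/ is the segment targeted by the rule; it sits immediately before /t/, so it assimilates completely and surfaces as [t].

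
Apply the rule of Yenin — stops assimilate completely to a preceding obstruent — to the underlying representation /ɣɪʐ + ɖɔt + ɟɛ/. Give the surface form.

/ɖ/ is the segment targeted by the rule; it sits immediately after /ʐ/, so it assimilates completely and surfaces as [ʐ].
The same rule applies at the second boundary: /ɟ/ → [t] next to /t/.

[ɣɪʐʐɔttɛ]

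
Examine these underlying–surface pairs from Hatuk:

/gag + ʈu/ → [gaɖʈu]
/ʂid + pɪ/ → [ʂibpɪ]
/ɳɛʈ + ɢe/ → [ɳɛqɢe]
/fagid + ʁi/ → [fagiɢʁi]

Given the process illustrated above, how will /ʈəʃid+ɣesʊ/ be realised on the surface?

[ʈəʃigɣesʊ]

The data show regressive place assimilation: /g/ → [ɖ] before /ʈ/; /d/ → [b] before /p/; /ʈ/ → [q] before /ɢ/; /d/ → [ɢ] before /ʁ/. In each pair only place changes, matching the following consonant, while manner and voice stay constant.
The rule targets /d/ (voiced alveolar stop), which sits before the trigger /ɣ/ (velar).
Changing only its place to velar gives [g] — the voiced velar stop.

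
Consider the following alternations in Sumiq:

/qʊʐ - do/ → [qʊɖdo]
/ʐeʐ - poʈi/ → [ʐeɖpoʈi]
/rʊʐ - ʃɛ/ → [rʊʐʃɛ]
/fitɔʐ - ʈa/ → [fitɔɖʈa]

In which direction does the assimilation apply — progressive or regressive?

regressive

The segment that alternates is /ʐ/, which surfaces as [ɖ] when adjacent to /d/.
/ʐ/ is a fricative while /d/ is a stop; the output [ɖ] is a stop, matching the trigger — so the feature that spreads is manner.
The same holds elsewhere in the data: /ʐ/ → [ɖ] before /p/ (fricative → stop, matching a stop); /ʐ/ → [ɖ] before /ʈ/ (fricative → stop, matching a stop) — only manner changes, and always toward the following segment.
No alternation appears in [rʊʐʃɛ]: there the adjacent consonants already agree in manner (/ʐ/ and /ʃ/ are both fricatives), so this form is consistent with the same rule.
The trigger is the following segment, so the direction is regressive (anticipatory).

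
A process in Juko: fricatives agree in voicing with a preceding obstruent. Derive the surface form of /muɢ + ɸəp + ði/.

/ɸ/ is a voiceless bilabial fricative. The preceding trigger /ɢ/ is voiced, so /ɸ/ must become voiced as well.
A voiced bilabial fricative is [β], so the surface segment is [β].
The same rule applies at the second boundary: /ð/ → [θ] next to /p/.

[muɢβəpθi]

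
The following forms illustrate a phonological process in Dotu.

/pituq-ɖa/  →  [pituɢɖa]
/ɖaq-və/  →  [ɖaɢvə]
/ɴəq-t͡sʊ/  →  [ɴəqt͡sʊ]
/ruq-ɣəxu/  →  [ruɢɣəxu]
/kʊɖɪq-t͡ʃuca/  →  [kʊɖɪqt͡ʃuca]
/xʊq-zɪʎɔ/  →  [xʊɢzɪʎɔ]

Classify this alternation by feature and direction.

Underlying /q/ is realised as [ɢ] next to /ɖ/; /ɖ/ itself does not change.
The change voiceless → voiced matches the voicing of the following /ɖ/, identifying this as voicing assimilation.
Place and manner are unchanged, so the assimilation is partial, not total.
The other alternating forms pattern the same way: /q/ → [ɢ] before /v/ (voiceless → voiced, matching voiced); /q/ → [ɢ] before /ɣ/ (voiceless → voiced, matching voiced); /q/ → [ɢ] before /z/ (voiceless → voiced, matching voiced) — only voicing changes, and always toward the following segment.
Nothing changes in [ɴəqt͡sʊ], [kʊɖɪqt͡ʃuca]: there the adjacent consonants already agree in voicing (/q/ and /t͡s/ are both voiceless; /q/ and /t͡ʃ/ are both voiceless), so these forms are consistent with the same rule.
The trigger is the following segment, so the direction is regressive (anticipatory).

regressive voicing assimilation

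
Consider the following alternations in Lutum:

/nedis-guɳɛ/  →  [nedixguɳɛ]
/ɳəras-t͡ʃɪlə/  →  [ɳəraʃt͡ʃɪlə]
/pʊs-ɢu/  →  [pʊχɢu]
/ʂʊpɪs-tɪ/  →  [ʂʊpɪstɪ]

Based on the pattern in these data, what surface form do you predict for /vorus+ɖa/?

[voruʂɖa]

The data show regressive place assimilation: /s/ → [x] before /g/; /s/ → [ʃ] before /t͡ʃ/; /s/ → [χ] before /ɢ/. In each pair only place changes, matching the following consonant, while manner and voice stay constant.
No alternation appears in [ʂʊpɪstɪ]: there the adjacent consonants already agree in place (/s/ and /t/ are both alveolar), so this form is consistent with the same rule.
The rule targets /s/ (voiceless alveolar fricative), which sits before the trigger /ɖ/ (retroflex).
The voiceless retroflex fricative is [ʂ], so /s/ → [ʂ].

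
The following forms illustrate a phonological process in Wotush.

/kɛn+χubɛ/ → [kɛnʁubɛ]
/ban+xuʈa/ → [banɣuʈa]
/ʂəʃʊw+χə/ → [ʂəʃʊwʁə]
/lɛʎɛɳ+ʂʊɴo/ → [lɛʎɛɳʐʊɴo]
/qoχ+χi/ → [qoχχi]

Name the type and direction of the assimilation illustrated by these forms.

progressive voicing assimilation

The segment that alternates is /χ/, which surfaces as [ʁ] when adjacent to /n/.
The change voiceless → voiced matches the voicing of the preceding /n/, identifying this as voicing assimilation.
Place and manner are unchanged, so the assimilation is partial, not total.
The other alternating forms pattern the same way: /x/ → [ɣ] after /n/ (voiceless → voiced, matching voiced); /χ/ → [ʁ] after /w/ (voiceless → voiced, matching voiced); /ʂ/ → [ʐ] after /ɳ/ (voiceless → voiced, matching voiced) — only voicing changes, and always toward the preceding segment.
Nothing changes in [qoχχi]: there the adjacent consonants already agree in voicing (/χ/ and /χ/ are both voiceless), so this form is consistent with the same rule.
The trigger is the preceding segment, so the direction is progressive (perseverative).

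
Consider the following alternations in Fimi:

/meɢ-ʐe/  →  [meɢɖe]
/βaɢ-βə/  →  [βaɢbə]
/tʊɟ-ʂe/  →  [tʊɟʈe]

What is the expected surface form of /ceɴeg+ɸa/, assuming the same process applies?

[ceɴegpa]

The data show progressive manner assimilation: /ʐ/ → [ɖ] after /ɢ/; /β/ → [b] after /ɢ/; /ʂ/ → [ʈ] after /ɟ/. In each pair only manner changes, matching the preceding consonant, while place and voice stay constant.
The rule targets /ɸ/ (voiceless bilabial fricative), which sits after the trigger /g/ (stop).
The voiceless bilabial stop is [p], so /ɸ/ → [p].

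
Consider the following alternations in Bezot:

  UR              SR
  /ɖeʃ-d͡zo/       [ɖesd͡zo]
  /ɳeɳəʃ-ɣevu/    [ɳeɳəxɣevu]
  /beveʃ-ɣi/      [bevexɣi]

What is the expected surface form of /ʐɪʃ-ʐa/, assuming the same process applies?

The data show regressive place assimilation: /ʃ/ → [s] before /d͡z/; /ʃ/ → [x] before /ɣ/. In each pair only place changes, matching the following consonant, while manner and voice stay constant.
/ʃ/ is a voiceless postalveolar fricative. The following trigger /ʐ/ is retroflex, so /ʃ/ must become retroflex as well.
The voiceless retroflex fricative is [ʂ], so /ʃ/ → [ʂ].

[ʐɪʂʐa]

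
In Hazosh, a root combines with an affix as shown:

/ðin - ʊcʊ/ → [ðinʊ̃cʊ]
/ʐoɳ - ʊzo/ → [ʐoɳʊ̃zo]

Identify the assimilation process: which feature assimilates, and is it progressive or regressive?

The vowel /ʊ/ surfaces as nasalised [ʊ̃] next to the preceding nasal /n/ — it has acquired the [+nasal] feature of its neighbour.
Likewise in the remaining data: /ʊ/ → [ʊ̃] after /ɳ/ — each time a vowel is nasalised next to a preceding nasal.
Because the conditioning nasal is to the left of the vowel that changes, the process is progressive (perseverative).

progressive nasality assimilation (vowel nasalisation)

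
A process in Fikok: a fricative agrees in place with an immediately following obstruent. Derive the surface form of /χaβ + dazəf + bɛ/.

[χazdazəɸbɛ]

/β/ is a voiced bilabial fricative. The following trigger /d/ is alveolar, so /β/ must become alveolar as well.
A voiced alveolar fricative is [z], so the surface segment is [z].
At the second juncture, /f/ likewise becomes [ɸ] adjacent to /b/.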